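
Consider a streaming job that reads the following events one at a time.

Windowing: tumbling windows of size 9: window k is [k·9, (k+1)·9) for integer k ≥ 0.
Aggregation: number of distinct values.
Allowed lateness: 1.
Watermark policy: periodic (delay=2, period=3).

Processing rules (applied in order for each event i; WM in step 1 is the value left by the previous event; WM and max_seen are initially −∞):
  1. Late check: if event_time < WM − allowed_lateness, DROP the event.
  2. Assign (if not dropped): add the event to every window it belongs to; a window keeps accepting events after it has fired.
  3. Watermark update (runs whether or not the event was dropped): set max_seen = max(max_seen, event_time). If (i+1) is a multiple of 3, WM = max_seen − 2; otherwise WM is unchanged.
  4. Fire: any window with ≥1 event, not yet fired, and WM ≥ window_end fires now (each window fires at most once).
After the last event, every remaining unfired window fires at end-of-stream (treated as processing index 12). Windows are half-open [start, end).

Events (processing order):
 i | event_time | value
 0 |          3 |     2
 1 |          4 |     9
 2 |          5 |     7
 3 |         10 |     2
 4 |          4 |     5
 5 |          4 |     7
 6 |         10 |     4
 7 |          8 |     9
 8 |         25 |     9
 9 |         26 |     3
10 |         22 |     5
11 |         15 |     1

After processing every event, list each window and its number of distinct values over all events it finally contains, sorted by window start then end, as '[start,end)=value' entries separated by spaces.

[0,9)=4 [9,18)=2 [18,27)=3

i=0 t=3 v=2: → [0,9); WM=−∞
i=1 t=4 v=9: → [0,9); WM=−∞
i=2 t=5 v=7: → [0,9); WM=3
i=3 t=10 v=2: → [9,18); WM=3
i=4 t=4 v=5: → [0,9); WM=3
i=5 t=4 v=7: → [0,9); WM=8
i=6 t=10 v=4: → [9,18); WM=8
i=7 t=8 v=9: → [0,9); WM=8
i=8 t=25 v=9: → [18,27); WM=23; [0,9) fires=4 [9,18) fires=2
i=9 t=26 v=3: → [18,27); WM=23
i=10 t=22 v=5: → [18,27); WM=23
i=11 t=15 v=1: DROP (t<23-1); WM=24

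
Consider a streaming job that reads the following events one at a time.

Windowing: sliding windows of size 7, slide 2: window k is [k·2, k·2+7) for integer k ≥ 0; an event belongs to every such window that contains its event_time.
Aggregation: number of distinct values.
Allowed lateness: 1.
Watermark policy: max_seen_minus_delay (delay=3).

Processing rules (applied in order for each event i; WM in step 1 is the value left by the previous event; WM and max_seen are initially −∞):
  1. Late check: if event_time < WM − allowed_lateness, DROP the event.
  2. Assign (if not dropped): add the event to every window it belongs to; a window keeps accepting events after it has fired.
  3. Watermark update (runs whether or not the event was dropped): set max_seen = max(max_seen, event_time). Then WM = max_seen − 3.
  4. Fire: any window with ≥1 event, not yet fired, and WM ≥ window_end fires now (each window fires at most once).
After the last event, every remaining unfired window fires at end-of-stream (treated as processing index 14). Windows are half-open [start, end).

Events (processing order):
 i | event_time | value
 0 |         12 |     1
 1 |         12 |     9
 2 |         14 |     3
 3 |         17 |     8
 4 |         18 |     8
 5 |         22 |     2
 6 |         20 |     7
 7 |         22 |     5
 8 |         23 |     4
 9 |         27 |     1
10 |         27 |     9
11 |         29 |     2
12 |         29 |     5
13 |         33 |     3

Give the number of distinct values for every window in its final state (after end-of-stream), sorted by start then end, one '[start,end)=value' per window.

i=0 t=12 v=1: → [12,19),[10,17),[8,15),[6,13); WM=9
i=1 t=12 v=9: → [12,19),[10,17),[8,15),[6,13); WM=9
i=2 t=14 v=3: → [14,21),[12,19),[10,17),[8,15); WM=11
i=3 t=17 v=8: → [16,23),[14,21),[12,19); WM=14; [6,13) fires=2
i=4 t=18 v=8: → [18,25),[16,23),[14,21),[12,19); WM=15; [8,15) fires=3
i=5 t=22 v=2: → [22,29),[20,27),[18,25),[16,23); WM=19; [10,17) fires=3 [12,19) fires=4
i=6 t=20 v=7: → [20,27),[18,25),[16,23),[14,21); WM=19
i=7 t=22 v=5: → [22,29),[20,27),[18,25),[16,23); WM=19
i=8 t=23 v=4: → [22,29),[20,27),[18,25); WM=20
i=9 t=27 v=1: → [26,33),[24,31),[22,29); WM=24; [14,21) fires=3 [16,23) fires=4
i=10 t=27 v=9: → [26,33),[24,31),[22,29); WM=24
i=11 t=29 v=2: → [28,35),[26,33),[24,31); WM=26; [18,25) fires=5
i=12 t=29 v=5: → [28,35),[26,33),[24,31); WM=26
i=13 t=33 v=3: → [32,39),[30,37),[28,35); WM=30; [20,27) fires=4 [22,29) fires=5

[6,13)=2 [8,15)=3 [10,17)=3 [12,19)=4 [14,21)=3 [16,23)=4 [18,25)=5 [20,27)=4 [22,29)=5 [24,31)=4 [26,33)=4 [28,35)=3 [30,37)=1 [32,39)=1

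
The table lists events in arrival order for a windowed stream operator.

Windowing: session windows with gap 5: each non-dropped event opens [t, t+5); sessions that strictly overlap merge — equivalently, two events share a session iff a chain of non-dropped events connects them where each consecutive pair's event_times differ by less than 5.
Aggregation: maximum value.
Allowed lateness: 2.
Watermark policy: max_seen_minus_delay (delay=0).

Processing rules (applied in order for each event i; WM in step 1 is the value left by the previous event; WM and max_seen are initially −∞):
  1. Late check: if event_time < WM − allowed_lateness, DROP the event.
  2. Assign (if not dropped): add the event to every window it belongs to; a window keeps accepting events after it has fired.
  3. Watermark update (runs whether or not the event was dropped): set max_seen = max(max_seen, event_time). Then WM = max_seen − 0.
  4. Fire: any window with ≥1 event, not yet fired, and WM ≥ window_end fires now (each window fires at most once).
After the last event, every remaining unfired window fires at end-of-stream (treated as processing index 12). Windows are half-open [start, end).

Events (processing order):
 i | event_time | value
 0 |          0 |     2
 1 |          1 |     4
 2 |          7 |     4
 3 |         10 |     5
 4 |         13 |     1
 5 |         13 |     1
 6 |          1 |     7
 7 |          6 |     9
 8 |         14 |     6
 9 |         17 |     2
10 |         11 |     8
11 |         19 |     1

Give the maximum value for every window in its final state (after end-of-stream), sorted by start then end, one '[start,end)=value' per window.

[0,6)=4 [7,24)=6

i=0 t=0 v=2: → [0,5); WM=0
i=1 t=1 v=4: → [0,6); WM=1
i=2 t=7 v=4: → [7,12); WM=7
i=3 t=10 v=5: → [7,15); WM=10
i=4 t=13 v=1: → [7,18); WM=13
i=5 t=13 v=1: → [7,18); WM=13
i=6 t=1 v=7: DROP (t<13-2); WM=13
i=7 t=6 v=9: DROP (t<13-2); WM=13
i=8 t=14 v=6: → [7,19); WM=14
i=9 t=17 v=2: → [7,22); WM=17
i=10 t=11 v=8: DROP (t<17-2); WM=17
i=11 t=19 v=1: → [7,24); WM=19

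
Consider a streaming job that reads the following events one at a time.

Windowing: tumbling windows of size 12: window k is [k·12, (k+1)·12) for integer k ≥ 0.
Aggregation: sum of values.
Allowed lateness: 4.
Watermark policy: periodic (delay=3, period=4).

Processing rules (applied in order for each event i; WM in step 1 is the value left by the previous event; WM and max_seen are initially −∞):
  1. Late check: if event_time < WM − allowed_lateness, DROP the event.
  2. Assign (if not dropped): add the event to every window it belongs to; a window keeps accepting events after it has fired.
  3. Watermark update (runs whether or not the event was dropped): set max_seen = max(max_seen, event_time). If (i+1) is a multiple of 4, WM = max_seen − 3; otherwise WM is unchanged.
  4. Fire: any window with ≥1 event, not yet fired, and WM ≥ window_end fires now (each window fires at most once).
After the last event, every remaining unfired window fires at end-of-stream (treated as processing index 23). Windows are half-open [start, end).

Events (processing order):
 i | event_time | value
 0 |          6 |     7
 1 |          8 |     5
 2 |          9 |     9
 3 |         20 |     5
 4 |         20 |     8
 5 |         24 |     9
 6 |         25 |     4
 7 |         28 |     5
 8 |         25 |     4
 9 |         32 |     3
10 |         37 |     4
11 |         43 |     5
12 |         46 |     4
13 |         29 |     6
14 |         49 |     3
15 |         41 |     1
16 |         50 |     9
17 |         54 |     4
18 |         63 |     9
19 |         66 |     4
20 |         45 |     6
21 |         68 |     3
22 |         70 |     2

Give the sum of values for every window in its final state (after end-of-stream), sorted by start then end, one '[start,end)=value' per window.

[0,12)=21 [12,24)=13 [24,36)=25 [36,48)=14 [48,60)=16 [60,72)=18

i=0 t=6 v=7: → [0,12); WM=−∞
i=1 t=8 v=5: → [0,12); WM=−∞
i=2 t=9 v=9: → [0,12); WM=−∞
i=3 t=20 v=5: → [12,24); WM=17; [0,12) fires=21
i=4 t=20 v=8: → [12,24); WM=17
i=5 t=24 v=9: → [24,36); WM=17
i=6 t=25 v=4: → [24,36); WM=17
i=7 t=28 v=5: → [24,36); WM=25; [12,24) fires=13
i=8 t=25 v=4: → [24,36); WM=25
i=9 t=32 v=3: → [24,36); WM=25
i=10 t=37 v=4: → [36,48); WM=25
i=11 t=43 v=5: → [36,48); WM=40; [24,36) fires=25
i=12 t=46 v=4: → [36,48); WM=40
i=13 t=29 v=6: DROP (t<40-4); WM=40
i=14 t=49 v=3: → [48,60); WM=40
i=15 t=41 v=1: → [36,48); WM=46
i=16 t=50 v=9: → [48,60); WM=46
i=17 t=54 v=4: → [48,60); WM=46
i=18 t=63 v=9: → [60,72); WM=46
i=19 t=66 v=4: → [60,72); WM=63; [36,48) fires=14 [48,60) fires=16
i=20 t=45 v=6: DROP (t<63-4); WM=63
i=21 t=68 v=3: → [60,72); WM=63
i=22 t=70 v=2: → [60,72); WM=63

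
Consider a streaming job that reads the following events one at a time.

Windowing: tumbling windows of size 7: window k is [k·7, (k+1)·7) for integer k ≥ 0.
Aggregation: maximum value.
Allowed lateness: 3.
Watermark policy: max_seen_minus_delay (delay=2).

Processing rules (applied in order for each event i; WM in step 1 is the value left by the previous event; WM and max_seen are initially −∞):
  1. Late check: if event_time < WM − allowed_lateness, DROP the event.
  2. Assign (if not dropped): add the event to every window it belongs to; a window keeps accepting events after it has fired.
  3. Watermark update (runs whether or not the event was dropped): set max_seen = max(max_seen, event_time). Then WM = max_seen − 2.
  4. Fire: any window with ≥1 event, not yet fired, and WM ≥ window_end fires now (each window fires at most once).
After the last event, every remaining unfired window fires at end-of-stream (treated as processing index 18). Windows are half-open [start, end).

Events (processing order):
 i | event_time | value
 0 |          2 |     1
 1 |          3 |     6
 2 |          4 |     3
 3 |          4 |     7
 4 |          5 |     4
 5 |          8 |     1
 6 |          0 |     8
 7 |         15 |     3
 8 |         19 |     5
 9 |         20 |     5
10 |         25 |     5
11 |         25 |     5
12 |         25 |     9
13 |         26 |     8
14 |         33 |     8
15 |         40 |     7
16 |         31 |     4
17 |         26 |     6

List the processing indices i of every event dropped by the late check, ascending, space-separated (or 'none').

i=0 t=2 v=1: → [0,7); WM=0
i=1 t=3 v=6: → [0,7); WM=1
i=2 t=4 v=3: → [0,7); WM=2
i=3 t=4 v=7: → [0,7); WM=2
i=4 t=5 v=4: → [0,7); WM=3
i=5 t=8 v=1: → [7,14); WM=6
i=6 t=0 v=8: DROP (t<6-3); WM=6
i=7 t=15 v=3: → [14,21); WM=13; [0,7) fires=7
i=8 t=19 v=5: → [14,21); WM=17; [7,14) fires=1
i=9 t=20 v=5: → [14,21); WM=18
i=10 t=25 v=5: → [21,28); WM=23; [14,21) fires=5
i=11 t=25 v=5: → [21,28); WM=23
i=12 t=25 v=9: → [21,28); WM=23
i=13 t=26 v=8: → [21,28); WM=24
i=14 t=33 v=8: → [28,35); WM=31; [21,28) fires=9
i=15 t=40 v=7: → [35,42); WM=38; [28,35) fires=8
i=16 t=31 v=4: DROP (t<38-3); WM=38
i=17 t=26 v=6: DROP (t<38-3); WM=38

6 16 17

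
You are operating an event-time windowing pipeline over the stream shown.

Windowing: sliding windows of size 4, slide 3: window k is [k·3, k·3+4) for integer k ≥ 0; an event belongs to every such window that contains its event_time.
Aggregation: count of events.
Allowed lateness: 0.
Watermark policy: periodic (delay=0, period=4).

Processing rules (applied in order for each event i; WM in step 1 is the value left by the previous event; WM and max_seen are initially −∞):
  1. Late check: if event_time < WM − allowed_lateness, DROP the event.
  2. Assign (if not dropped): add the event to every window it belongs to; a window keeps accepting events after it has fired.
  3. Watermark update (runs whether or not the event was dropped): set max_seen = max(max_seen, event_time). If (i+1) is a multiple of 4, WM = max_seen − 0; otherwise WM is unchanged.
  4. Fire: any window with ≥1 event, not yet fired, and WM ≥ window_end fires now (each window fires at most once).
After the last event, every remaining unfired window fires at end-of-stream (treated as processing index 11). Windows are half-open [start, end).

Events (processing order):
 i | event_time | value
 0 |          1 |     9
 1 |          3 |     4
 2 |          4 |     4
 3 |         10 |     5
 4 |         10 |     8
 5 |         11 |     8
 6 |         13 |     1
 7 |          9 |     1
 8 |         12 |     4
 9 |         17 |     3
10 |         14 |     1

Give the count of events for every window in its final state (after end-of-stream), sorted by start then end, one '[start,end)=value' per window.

[0,4)=2 [3,7)=2 [9,13)=3 [12,16)=2 [15,19)=1

i=0 t=1 v=9: → [0,4); WM=−∞
i=1 t=3 v=4: → [3,7),[0,4); WM=−∞
i=2 t=4 v=4: → [3,7); WM=−∞
i=3 t=10 v=5: → [9,13); WM=10; [0,4) fires=2 [3,7) fires=2
i=4 t=10 v=8: → [9,13); WM=10
i=5 t=11 v=8: → [9,13); WM=10
i=6 t=13 v=1: → [12,16); WM=10
i=7 t=9 v=1: DROP (t<10-0); WM=13; [9,13) fires=3
i=8 t=12 v=4: DROP (t<13-0); WM=13
i=9 t=17 v=3: → [15,19); WM=13
i=10 t=14 v=1: → [12,16); WM=13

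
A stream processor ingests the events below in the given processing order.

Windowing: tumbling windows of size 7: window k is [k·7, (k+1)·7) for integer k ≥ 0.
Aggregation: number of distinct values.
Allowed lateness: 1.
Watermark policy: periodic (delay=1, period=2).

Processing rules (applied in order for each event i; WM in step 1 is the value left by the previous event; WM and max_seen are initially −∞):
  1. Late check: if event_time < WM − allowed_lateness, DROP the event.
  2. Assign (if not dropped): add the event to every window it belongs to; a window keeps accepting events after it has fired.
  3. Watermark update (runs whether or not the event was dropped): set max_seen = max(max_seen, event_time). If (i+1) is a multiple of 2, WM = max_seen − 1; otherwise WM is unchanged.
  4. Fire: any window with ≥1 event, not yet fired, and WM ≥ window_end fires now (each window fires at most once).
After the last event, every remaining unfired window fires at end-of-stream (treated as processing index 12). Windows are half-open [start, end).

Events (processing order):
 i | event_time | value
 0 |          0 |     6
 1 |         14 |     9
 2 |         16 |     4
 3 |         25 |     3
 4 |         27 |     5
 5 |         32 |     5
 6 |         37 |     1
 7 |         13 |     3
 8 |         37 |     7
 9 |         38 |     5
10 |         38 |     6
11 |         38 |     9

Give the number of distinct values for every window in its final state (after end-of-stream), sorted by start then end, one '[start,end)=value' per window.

[0,7)=1 [14,21)=2 [21,28)=2 [28,35)=1 [35,42)=5

i=0 t=0 v=6: → [0,7); WM=−∞
i=1 t=14 v=9: → [14,21); WM=13; [0,7) fires=1
i=2 t=16 v=4: → [14,21); WM=13
i=3 t=25 v=3: → [21,28); WM=24; [14,21) fires=2
i=4 t=27 v=5: → [21,28); WM=24
i=5 t=32 v=5: → [28,35); WM=31; [21,28) fires=2
i=6 t=37 v=1: → [35,42); WM=31
i=7 t=13 v=3: DROP (t<31-1); WM=36; [28,35) fires=1
i=8 t=37 v=7: → [35,42); WM=36
i=9 t=38 v=5: → [35,42); WM=37
i=10 t=38 v=6: → [35,42); WM=37
i=11 t=38 v=9: → [35,42); WM=37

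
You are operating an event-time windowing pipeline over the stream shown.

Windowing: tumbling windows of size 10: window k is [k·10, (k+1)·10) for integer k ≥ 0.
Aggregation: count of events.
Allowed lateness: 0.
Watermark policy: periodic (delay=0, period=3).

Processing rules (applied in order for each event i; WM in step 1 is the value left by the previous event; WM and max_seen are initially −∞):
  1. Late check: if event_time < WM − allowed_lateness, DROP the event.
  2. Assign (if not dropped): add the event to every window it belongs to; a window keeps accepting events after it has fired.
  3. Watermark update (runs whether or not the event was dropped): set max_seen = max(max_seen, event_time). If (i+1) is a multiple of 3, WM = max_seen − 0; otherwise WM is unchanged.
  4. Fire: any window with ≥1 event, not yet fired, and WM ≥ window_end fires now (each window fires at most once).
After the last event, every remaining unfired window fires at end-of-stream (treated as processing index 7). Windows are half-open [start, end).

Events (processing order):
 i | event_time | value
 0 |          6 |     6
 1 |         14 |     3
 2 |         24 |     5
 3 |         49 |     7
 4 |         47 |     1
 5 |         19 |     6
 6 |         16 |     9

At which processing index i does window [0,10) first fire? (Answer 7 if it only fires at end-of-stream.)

2

i=0 t=6 v=6: → [0,10); WM=−∞
i=1 t=14 v=3: → [10,20); WM=−∞
i=2 t=24 v=5: → [20,30); WM=24; [0,10) fires=1 [10,20) fires=1
i=3 t=49 v=7: → [40,50); WM=24
i=4 t=47 v=1: → [40,50); WM=24
i=5 t=19 v=6: DROP (t<24-0); WM=49; [20,30) fires=1
i=6 t=16 v=9: DROP (t<49-0); WM=49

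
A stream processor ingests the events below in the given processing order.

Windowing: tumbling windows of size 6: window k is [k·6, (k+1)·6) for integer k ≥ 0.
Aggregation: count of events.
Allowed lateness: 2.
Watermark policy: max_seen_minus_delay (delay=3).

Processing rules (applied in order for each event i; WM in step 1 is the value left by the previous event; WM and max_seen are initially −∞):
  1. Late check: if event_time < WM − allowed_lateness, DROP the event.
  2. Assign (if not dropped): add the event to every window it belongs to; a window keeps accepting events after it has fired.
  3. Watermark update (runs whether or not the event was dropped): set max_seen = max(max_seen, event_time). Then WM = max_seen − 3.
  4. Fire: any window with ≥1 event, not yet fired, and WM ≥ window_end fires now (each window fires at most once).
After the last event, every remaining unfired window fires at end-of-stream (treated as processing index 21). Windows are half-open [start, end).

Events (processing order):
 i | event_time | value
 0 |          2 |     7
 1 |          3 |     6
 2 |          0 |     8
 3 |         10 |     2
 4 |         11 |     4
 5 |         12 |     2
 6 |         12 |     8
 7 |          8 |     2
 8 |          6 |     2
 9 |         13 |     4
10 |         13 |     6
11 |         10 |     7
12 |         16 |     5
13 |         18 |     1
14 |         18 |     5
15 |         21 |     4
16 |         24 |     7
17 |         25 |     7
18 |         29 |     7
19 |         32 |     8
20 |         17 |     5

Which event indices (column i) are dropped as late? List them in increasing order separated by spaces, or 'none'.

i=0 t=2 v=7: → [0,6); WM=-1
i=1 t=3 v=6: → [0,6); WM=0
i=2 t=0 v=8: → [0,6); WM=0
i=3 t=10 v=2: → [6,12); WM=7; [0,6) fires=3
i=4 t=11 v=4: → [6,12); WM=8
i=5 t=12 v=2: → [12,18); WM=9
i=6 t=12 v=8: → [12,18); WM=9
i=7 t=8 v=2: → [6,12); WM=9
i=8 t=6 v=2: DROP (t<9-2); WM=9
i=9 t=13 v=4: → [12,18); WM=10
i=10 t=13 v=6: → [12,18); WM=10
i=11 t=10 v=7: → [6,12); WM=10
i=12 t=16 v=5: → [12,18); WM=13; [6,12) fires=4
i=13 t=18 v=1: → [18,24); WM=15
i=14 t=18 v=5: → [18,24); WM=15
i=15 t=21 v=4: → [18,24); WM=18; [12,18) fires=5
i=16 t=24 v=7: → [24,30); WM=21
i=17 t=25 v=7: → [24,30); WM=22
i=18 t=29 v=7: → [24,30); WM=26; [18,24) fires=3
i=19 t=32 v=8: → [30,36); WM=29
i=20 t=17 v=5: DROP (t<29-2); WM=29

8 20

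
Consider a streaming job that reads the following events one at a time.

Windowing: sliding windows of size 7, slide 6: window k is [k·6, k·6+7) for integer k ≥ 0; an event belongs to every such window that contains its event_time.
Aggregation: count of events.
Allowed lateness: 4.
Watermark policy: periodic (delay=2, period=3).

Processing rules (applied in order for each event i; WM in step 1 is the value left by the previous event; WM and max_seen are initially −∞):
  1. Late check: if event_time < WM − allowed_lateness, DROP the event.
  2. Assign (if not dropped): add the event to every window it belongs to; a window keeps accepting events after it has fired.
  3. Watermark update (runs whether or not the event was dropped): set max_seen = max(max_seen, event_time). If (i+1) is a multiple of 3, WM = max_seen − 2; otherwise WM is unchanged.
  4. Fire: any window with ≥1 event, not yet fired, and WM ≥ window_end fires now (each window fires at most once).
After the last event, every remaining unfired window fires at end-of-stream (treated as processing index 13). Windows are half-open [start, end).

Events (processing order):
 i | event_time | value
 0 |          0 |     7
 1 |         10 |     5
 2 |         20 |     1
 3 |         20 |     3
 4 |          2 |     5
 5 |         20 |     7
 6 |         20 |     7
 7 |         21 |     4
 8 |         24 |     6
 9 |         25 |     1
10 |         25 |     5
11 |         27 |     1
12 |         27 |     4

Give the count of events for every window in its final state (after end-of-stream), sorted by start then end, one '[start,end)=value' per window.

[0,7)=1 [6,13)=1 [18,25)=6 [24,31)=5

i=0 t=0 v=7: → [0,7); WM=−∞
i=1 t=10 v=5: → [6,13); WM=−∞
i=2 t=20 v=1: → [18,25); WM=18; [0,7) fires=1 [6,13) fires=1
i=3 t=20 v=3: → [18,25); WM=18
i=4 t=2 v=5: DROP (t<18-4); WM=18
i=5 t=20 v=7: → [18,25); WM=18
i=6 t=20 v=7: → [18,25); WM=18
i=7 t=21 v=4: → [18,25); WM=18
i=8 t=24 v=6: → [24,31),[18,25); WM=22
i=9 t=25 v=1: → [24,31); WM=22
i=10 t=25 v=5: → [24,31); WM=22
i=11 t=27 v=1: → [24,31); WM=25; [18,25) fires=6
i=12 t=27 v=4: → [24,31); WM=25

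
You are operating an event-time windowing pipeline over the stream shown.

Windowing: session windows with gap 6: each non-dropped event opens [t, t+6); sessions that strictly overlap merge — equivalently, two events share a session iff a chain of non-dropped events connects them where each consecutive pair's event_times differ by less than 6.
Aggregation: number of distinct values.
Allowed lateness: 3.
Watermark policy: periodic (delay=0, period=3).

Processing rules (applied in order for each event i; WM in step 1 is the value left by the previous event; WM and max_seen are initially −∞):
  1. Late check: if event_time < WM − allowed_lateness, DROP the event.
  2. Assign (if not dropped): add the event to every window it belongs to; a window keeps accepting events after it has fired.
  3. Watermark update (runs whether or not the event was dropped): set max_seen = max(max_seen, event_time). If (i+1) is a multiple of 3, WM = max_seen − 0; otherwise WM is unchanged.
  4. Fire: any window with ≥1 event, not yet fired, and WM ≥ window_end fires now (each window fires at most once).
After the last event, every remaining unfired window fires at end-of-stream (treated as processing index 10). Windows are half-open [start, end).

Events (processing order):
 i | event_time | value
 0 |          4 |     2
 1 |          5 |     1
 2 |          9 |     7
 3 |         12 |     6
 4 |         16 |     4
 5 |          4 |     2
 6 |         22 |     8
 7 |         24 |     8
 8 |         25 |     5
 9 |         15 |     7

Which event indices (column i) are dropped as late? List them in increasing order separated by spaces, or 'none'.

5 9

i=0 t=4 v=2: → [4,10); WM=−∞
i=1 t=5 v=1: → [4,11); WM=−∞
i=2 t=9 v=7: → [4,15); WM=9
i=3 t=12 v=6: → [4,18); WM=9
i=4 t=16 v=4: → [4,22); WM=9
i=5 t=4 v=2: DROP (t<9-3); WM=16
i=6 t=22 v=8: → [22,28); WM=16
i=7 t=24 v=8: → [22,30); WM=16
i=8 t=25 v=5: → [22,31); WM=25
i=9 t=15 v=7: DROP (t<25-3); WM=25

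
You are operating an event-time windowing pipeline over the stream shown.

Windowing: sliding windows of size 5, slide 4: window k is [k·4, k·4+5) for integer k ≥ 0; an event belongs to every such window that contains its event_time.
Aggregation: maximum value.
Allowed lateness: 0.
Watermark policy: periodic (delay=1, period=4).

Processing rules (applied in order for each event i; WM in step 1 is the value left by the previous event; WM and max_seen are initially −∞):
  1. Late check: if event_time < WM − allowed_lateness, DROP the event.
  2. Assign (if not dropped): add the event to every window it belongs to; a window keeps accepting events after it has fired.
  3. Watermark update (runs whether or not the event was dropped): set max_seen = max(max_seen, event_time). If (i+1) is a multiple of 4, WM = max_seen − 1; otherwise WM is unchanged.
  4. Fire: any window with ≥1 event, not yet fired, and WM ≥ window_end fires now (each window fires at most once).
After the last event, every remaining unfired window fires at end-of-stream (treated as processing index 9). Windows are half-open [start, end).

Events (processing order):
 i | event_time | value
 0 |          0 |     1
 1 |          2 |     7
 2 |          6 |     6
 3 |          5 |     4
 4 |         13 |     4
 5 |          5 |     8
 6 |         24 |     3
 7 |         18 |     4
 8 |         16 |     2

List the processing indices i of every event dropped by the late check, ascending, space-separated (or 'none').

8

i=0 t=0 v=1: → [0,5); WM=−∞
i=1 t=2 v=7: → [0,5); WM=−∞
i=2 t=6 v=6: → [4,9); WM=−∞
i=3 t=5 v=4: → [4,9); WM=5; [0,5) fires=7
i=4 t=13 v=4: → [12,17); WM=5
i=5 t=5 v=8: → [4,9); WM=5
i=6 t=24 v=3: → [24,29),[20,25); WM=5
i=7 t=18 v=4: → [16,21); WM=23; [4,9) fires=8 [12,17) fires=4 [16,21) fires=4
i=8 t=16 v=2: DROP (t<23-0); WM=23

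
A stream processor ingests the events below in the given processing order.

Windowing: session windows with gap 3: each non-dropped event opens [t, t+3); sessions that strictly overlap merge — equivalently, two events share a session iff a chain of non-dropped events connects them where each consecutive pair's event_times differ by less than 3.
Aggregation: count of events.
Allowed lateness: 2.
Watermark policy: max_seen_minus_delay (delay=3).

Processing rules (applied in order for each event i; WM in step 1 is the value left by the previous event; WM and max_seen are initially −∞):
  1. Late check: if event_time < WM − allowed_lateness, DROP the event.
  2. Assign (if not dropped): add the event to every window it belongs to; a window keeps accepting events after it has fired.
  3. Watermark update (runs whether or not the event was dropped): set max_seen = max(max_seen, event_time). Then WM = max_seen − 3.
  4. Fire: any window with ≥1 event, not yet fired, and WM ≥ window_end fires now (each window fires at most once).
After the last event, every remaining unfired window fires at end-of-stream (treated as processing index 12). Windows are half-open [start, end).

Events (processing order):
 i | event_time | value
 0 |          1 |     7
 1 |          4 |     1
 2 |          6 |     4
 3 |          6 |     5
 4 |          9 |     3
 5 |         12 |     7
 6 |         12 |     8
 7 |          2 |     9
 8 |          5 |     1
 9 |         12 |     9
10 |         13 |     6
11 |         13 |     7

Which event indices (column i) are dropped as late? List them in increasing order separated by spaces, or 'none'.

i=0 t=1 v=7: → [1,4); WM=-2
i=1 t=4 v=1: → [4,7); WM=1
i=2 t=6 v=4: → [4,9); WM=3
i=3 t=6 v=5: → [4,9); WM=3
i=4 t=9 v=3: → [9,12); WM=6
i=5 t=12 v=7: → [12,15); WM=9
i=6 t=12 v=8: → [12,15); WM=9
i=7 t=2 v=9: DROP (t<9-2); WM=9
i=8 t=5 v=1: DROP (t<9-2); WM=9
i=9 t=12 v=9: → [12,15); WM=9
i=10 t=13 v=6: → [12,16); WM=10
i=11 t=13 v=7: → [12,16); WM=10

7 8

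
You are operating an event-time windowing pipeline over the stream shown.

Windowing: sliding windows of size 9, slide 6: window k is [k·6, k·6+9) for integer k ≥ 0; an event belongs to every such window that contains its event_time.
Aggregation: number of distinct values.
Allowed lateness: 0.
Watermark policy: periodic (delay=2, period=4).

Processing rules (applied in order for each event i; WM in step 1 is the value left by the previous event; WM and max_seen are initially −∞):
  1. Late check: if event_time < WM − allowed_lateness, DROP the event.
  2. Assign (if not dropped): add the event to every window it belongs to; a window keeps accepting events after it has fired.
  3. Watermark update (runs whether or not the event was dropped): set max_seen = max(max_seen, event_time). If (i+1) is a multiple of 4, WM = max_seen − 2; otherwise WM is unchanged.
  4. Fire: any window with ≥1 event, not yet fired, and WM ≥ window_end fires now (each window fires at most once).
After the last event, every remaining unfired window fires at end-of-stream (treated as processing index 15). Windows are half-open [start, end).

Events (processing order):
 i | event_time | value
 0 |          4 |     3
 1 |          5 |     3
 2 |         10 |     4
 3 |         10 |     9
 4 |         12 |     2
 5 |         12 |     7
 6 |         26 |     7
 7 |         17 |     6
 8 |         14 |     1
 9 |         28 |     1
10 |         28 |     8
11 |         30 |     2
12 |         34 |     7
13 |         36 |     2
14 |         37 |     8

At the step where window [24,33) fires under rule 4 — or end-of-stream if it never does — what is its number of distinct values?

4

i=0 t=4 v=3: → [0,9); WM=−∞
i=1 t=5 v=3: → [0,9); WM=−∞
i=2 t=10 v=4: → [6,15); WM=−∞
i=3 t=10 v=9: → [6,15); WM=8
i=4 t=12 v=2: → [12,21),[6,15); WM=8
i=5 t=12 v=7: → [12,21),[6,15); WM=8
i=6 t=26 v=7: → [24,33),[18,27); WM=8
i=7 t=17 v=6: → [12,21); WM=24; [0,9) fires=1 [6,15) fires=4 [12,21) fires=3
i=8 t=14 v=1: DROP (t<24-0); WM=24
i=9 t=28 v=1: → [24,33); WM=24
i=10 t=28 v=8: → [24,33); WM=24
i=11 t=30 v=2: → [30,39),[24,33); WM=28; [18,27) fires=1
i=12 t=34 v=7: → [30,39); WM=28
i=13 t=36 v=2: → [36,45),[30,39); WM=28
i=14 t=37 v=8: → [36,45),[30,39); WM=28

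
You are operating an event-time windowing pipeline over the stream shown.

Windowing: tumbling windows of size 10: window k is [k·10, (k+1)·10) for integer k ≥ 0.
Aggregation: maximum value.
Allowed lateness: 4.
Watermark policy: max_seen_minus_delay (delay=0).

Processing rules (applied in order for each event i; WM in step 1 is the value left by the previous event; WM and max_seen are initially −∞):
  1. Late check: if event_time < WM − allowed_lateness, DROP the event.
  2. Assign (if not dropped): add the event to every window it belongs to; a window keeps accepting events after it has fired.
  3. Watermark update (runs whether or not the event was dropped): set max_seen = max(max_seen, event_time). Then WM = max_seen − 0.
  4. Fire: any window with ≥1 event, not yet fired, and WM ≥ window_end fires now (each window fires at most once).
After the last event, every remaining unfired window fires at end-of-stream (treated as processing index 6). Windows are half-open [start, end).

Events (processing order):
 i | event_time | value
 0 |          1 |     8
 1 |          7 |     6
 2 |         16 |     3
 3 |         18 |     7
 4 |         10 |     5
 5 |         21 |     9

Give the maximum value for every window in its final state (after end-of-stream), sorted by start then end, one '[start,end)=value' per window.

i=0 t=1 v=8: → [0,10); WM=1
i=1 t=7 v=6: → [0,10); WM=7
i=2 t=16 v=3: → [10,20); WM=16; [0,10) fires=8
i=3 t=18 v=7: → [10,20); WM=18
i=4 t=10 v=5: DROP (t<18-4); WM=18
i=5 t=21 v=9: → [20,30); WM=21; [10,20) fires=7

[0,10)=8 [10,20)=7 [20,30)=9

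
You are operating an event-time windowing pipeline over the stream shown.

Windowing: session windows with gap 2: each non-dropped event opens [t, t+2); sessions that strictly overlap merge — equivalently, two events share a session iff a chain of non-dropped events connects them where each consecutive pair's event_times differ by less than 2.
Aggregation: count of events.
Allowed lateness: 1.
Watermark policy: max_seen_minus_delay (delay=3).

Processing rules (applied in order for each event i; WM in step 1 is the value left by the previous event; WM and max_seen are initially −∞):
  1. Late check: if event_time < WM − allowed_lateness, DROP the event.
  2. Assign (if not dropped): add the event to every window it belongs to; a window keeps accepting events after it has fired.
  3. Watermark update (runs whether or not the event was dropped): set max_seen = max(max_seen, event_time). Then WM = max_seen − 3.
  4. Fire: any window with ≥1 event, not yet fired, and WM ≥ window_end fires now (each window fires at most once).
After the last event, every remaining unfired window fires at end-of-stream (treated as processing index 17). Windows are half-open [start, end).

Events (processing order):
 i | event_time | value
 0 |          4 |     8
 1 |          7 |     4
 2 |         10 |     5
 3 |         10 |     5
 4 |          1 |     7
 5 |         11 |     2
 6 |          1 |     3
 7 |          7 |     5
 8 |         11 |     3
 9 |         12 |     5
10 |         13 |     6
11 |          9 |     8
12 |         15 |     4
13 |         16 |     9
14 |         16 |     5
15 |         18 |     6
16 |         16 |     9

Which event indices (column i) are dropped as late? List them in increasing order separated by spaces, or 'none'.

i=0 t=4 v=8: → [4,6); WM=1
i=1 t=7 v=4: → [7,9); WM=4
i=2 t=10 v=5: → [10,12); WM=7
i=3 t=10 v=5: → [10,12); WM=7
i=4 t=1 v=7: DROP (t<7-1); WM=7
i=5 t=11 v=2: → [10,13); WM=8
i=6 t=1 v=3: DROP (t<8-1); WM=8
i=7 t=7 v=5: → [7,9); WM=8
i=8 t=11 v=3: → [10,13); WM=8
i=9 t=12 v=5: → [10,14); WM=9
i=10 t=13 v=6: → [10,15); WM=10
i=11 t=9 v=8: → [9,15); WM=10
i=12 t=15 v=4: → [15,17); WM=12
i=13 t=16 v=9: → [15,18); WM=13
i=14 t=16 v=5: → [15,18); WM=13
i=15 t=18 v=6: → [18,20); WM=15
i=16 t=16 v=9: → [15,18); WM=15

4 6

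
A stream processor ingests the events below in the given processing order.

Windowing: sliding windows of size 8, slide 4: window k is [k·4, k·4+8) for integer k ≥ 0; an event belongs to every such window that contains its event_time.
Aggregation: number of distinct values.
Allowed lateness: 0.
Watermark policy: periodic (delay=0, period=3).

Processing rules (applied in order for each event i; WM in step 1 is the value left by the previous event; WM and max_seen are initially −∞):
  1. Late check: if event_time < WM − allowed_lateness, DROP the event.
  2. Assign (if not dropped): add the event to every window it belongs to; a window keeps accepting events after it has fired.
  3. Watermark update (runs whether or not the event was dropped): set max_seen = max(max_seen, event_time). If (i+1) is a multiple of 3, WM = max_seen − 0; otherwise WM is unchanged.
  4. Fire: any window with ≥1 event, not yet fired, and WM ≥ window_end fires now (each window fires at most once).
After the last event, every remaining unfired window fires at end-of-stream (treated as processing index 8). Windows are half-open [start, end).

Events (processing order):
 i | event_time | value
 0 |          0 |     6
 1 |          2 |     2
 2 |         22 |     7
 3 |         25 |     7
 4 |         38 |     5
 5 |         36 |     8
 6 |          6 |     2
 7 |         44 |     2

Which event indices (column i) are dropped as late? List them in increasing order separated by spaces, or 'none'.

6

i=0 t=0 v=6: → [0,8); WM=−∞
i=1 t=2 v=2: → [0,8); WM=−∞
i=2 t=22 v=7: → [20,28),[16,24); WM=22; [0,8) fires=2
i=3 t=25 v=7: → [24,32),[20,28); WM=22
i=4 t=38 v=5: → [36,44),[32,40); WM=22
i=5 t=36 v=8: → [36,44),[32,40); WM=38; [16,24) fires=1 [20,28) fires=1 [24,32) fires=1
i=6 t=6 v=2: DROP (t<38-0); WM=38
i=7 t=44 v=2: → [44,52),[40,48); WM=38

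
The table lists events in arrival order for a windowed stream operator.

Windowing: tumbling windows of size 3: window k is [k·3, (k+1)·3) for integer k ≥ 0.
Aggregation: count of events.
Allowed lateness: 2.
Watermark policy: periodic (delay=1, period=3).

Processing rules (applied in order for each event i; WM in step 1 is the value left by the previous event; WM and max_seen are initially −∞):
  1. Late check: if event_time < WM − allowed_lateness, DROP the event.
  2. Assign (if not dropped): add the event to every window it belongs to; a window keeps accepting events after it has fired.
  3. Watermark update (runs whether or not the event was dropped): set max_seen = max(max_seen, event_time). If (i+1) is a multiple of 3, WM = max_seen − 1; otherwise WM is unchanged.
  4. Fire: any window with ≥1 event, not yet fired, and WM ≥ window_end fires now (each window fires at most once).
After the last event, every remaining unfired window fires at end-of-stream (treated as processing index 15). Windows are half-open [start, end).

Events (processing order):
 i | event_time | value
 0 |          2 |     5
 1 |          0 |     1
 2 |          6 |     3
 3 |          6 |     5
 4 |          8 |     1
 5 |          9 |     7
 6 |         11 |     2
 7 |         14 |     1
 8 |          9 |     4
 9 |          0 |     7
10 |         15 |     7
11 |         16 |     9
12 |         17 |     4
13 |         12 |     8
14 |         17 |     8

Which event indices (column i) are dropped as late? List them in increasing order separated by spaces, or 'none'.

9 13

i=0 t=2 v=5: → [0,3); WM=−∞
i=1 t=0 v=1: → [0,3); WM=−∞
i=2 t=6 v=3: → [6,9); WM=5; [0,3) fires=2
i=3 t=6 v=5: → [6,9); WM=5
i=4 t=8 v=1: → [6,9); WM=5
i=5 t=9 v=7: → [9,12); WM=8
i=6 t=11 v=2: → [9,12); WM=8
i=7 t=14 v=1: → [12,15); WM=8
i=8 t=9 v=4: → [9,12); WM=13; [6,9) fires=3 [9,12) fires=3
i=9 t=0 v=7: DROP (t<13-2); WM=13
i=10 t=15 v=7: → [15,18); WM=13
i=11 t=16 v=9: → [15,18); WM=15; [12,15) fires=1
i=12 t=17 v=4: → [15,18); WM=15
i=13 t=12 v=8: DROP (t<15-2); WM=15
i=14 t=17 v=8: → [15,18); WM=16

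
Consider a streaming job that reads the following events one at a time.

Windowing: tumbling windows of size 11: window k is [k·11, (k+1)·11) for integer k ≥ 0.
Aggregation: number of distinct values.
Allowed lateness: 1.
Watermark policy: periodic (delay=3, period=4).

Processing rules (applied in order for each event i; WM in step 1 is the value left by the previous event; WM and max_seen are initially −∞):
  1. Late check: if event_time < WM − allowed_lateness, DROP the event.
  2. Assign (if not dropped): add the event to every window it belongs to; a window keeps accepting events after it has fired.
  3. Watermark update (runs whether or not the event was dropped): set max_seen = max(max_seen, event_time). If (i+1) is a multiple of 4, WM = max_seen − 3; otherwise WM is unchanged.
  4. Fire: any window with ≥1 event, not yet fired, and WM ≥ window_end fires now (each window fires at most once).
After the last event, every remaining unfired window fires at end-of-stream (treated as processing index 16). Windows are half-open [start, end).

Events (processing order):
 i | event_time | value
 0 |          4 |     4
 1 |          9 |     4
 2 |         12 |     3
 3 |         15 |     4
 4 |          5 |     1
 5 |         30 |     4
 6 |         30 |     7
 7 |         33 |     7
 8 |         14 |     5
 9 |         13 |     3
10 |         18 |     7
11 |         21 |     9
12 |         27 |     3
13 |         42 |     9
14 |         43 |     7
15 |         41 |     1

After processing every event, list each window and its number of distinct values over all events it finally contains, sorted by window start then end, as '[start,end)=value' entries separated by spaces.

[0,11)=1 [11,22)=2 [22,33)=2 [33,44)=3

i=0 t=4 v=4: → [0,11); WM=−∞
i=1 t=9 v=4: → [0,11); WM=−∞
i=2 t=12 v=3: → [11,22); WM=−∞
i=3 t=15 v=4: → [11,22); WM=12; [0,11) fires=1
i=4 t=5 v=1: DROP (t<12-1); WM=12
i=5 t=30 v=4: → [22,33); WM=12
i=6 t=30 v=7: → [22,33); WM=12
i=7 t=33 v=7: → [33,44); WM=30; [11,22) fires=2
i=8 t=14 v=5: DROP (t<30-1); WM=30
i=9 t=13 v=3: DROP (t<30-1); WM=30
i=10 t=18 v=7: DROP (t<30-1); WM=30
i=11 t=21 v=9: DROP (t<30-1); WM=30
i=12 t=27 v=3: DROP (t<30-1); WM=30
i=13 t=42 v=9: → [33,44); WM=30
i=14 t=43 v=7: → [33,44); WM=30
i=15 t=41 v=1: → [33,44); WM=40; [22,33) fires=2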